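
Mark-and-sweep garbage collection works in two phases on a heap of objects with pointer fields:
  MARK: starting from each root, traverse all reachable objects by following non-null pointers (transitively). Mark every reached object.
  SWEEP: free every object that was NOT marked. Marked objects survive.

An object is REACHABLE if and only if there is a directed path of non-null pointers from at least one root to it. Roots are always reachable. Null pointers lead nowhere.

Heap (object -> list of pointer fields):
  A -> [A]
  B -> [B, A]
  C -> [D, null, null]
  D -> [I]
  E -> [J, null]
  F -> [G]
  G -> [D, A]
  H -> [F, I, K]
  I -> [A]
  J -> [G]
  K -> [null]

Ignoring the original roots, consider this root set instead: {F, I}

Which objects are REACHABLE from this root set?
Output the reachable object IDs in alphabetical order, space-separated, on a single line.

Roots: F I
Mark F: refs=G, marked=F
Mark I: refs=A, marked=F I
Mark G: refs=D A, marked=F G I
Mark A: refs=A, marked=A F G I
Mark D: refs=I, marked=A D F G I
Unmarked (collected): B C E H J K

Answer: A D F G I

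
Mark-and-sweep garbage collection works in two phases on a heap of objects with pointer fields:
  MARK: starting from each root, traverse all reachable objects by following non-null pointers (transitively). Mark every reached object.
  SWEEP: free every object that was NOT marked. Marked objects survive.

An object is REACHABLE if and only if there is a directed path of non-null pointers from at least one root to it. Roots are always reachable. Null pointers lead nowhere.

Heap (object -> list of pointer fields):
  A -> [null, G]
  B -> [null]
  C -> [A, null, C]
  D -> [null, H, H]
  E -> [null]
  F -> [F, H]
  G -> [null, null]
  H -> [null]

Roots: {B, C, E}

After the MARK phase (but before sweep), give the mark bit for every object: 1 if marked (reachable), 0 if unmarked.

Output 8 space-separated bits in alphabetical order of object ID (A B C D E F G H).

Answer: 1 1 1 0 1 0 1 0

Derivation:
Roots: B C E
Mark B: refs=null, marked=B
Mark C: refs=A null C, marked=B C
Mark E: refs=null, marked=B C E
Mark A: refs=null G, marked=A B C E
Mark G: refs=null null, marked=A B C E G
Unmarked (collected): D F H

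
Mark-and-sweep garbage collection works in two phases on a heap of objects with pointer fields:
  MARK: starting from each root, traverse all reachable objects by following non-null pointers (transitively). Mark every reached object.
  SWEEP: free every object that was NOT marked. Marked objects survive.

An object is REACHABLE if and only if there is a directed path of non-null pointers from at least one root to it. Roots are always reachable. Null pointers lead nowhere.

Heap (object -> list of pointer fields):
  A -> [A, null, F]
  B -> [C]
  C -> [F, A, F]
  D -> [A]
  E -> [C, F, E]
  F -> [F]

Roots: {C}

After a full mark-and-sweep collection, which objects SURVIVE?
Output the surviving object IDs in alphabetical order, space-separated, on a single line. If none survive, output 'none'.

Answer: A C F

Derivation:
Roots: C
Mark C: refs=F A F, marked=C
Mark F: refs=F, marked=C F
Mark A: refs=A null F, marked=A C F
Unmarked (collected): B D E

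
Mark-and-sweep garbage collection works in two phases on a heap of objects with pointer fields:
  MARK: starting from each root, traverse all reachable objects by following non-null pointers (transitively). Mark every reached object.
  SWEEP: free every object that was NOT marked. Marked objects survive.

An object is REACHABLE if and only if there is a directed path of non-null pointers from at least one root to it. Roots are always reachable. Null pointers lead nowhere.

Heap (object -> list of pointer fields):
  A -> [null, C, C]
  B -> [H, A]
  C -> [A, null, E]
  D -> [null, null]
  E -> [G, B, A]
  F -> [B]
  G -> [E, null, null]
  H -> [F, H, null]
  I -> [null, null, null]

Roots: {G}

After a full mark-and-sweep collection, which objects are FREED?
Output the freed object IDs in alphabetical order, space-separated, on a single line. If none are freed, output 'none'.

Roots: G
Mark G: refs=E null null, marked=G
Mark E: refs=G B A, marked=E G
Mark B: refs=H A, marked=B E G
Mark A: refs=null C C, marked=A B E G
Mark H: refs=F H null, marked=A B E G H
Mark C: refs=A null E, marked=A B C E G H
Mark F: refs=B, marked=A B C E F G H
Unmarked (collected): D I

Answer: D I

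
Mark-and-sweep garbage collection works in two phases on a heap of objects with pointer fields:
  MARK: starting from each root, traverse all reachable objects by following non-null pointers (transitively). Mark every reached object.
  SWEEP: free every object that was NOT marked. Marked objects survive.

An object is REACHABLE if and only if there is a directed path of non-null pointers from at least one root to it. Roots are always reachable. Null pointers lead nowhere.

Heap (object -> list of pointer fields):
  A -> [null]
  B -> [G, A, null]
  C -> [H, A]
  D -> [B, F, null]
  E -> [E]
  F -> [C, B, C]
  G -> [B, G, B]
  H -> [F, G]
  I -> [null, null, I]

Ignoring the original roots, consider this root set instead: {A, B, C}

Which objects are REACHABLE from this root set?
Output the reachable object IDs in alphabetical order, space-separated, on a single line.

Roots: A B C
Mark A: refs=null, marked=A
Mark B: refs=G A null, marked=A B
Mark C: refs=H A, marked=A B C
Mark G: refs=B G B, marked=A B C G
Mark H: refs=F G, marked=A B C G H
Mark F: refs=C B C, marked=A B C F G H
Unmarked (collected): D E I

Answer: A B C F G H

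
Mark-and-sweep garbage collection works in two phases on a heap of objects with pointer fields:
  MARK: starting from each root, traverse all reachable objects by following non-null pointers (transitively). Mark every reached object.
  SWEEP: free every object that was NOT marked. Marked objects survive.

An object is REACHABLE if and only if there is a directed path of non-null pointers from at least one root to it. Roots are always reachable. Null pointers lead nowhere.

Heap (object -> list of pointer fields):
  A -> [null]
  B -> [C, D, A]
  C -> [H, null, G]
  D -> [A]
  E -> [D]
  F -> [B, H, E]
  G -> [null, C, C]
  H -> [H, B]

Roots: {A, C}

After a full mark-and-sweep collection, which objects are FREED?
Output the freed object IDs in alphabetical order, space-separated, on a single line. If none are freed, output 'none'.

Roots: A C
Mark A: refs=null, marked=A
Mark C: refs=H null G, marked=A C
Mark H: refs=H B, marked=A C H
Mark G: refs=null C C, marked=A C G H
Mark B: refs=C D A, marked=A B C G H
Mark D: refs=A, marked=A B C D G H
Unmarked (collected): E F

Answer: E F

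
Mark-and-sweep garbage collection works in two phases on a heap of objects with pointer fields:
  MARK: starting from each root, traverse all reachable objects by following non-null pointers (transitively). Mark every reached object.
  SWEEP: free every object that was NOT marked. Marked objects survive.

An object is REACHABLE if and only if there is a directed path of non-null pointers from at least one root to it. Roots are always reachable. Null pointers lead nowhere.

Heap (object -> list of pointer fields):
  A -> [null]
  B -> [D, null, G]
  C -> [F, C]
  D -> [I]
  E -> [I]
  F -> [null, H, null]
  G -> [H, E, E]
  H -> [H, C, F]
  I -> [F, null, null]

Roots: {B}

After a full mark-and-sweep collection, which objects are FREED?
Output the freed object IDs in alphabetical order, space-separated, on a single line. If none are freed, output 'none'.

Roots: B
Mark B: refs=D null G, marked=B
Mark D: refs=I, marked=B D
Mark G: refs=H E E, marked=B D G
Mark I: refs=F null null, marked=B D G I
Mark H: refs=H C F, marked=B D G H I
Mark E: refs=I, marked=B D E G H I
Mark F: refs=null H null, marked=B D E F G H I
Mark C: refs=F C, marked=B C D E F G H I
Unmarked (collected): A

Answer: A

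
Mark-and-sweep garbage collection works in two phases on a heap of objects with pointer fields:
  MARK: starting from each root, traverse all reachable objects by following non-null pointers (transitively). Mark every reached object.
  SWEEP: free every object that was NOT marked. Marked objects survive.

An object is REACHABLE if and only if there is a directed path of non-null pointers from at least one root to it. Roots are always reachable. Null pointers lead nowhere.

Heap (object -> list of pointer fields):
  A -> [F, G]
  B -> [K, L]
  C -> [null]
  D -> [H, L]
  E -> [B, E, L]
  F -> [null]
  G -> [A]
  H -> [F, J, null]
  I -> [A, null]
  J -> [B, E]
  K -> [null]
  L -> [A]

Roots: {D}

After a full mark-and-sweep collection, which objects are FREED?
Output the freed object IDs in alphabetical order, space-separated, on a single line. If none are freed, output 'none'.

Roots: D
Mark D: refs=H L, marked=D
Mark H: refs=F J null, marked=D H
Mark L: refs=A, marked=D H L
Mark F: refs=null, marked=D F H L
Mark J: refs=B E, marked=D F H J L
Mark A: refs=F G, marked=A D F H J L
Mark B: refs=K L, marked=A B D F H J L
Mark E: refs=B E L, marked=A B D E F H J L
Mark G: refs=A, marked=A B D E F G H J L
Mark K: refs=null, marked=A B D E F G H J K L
Unmarked (collected): C I

Answer: C I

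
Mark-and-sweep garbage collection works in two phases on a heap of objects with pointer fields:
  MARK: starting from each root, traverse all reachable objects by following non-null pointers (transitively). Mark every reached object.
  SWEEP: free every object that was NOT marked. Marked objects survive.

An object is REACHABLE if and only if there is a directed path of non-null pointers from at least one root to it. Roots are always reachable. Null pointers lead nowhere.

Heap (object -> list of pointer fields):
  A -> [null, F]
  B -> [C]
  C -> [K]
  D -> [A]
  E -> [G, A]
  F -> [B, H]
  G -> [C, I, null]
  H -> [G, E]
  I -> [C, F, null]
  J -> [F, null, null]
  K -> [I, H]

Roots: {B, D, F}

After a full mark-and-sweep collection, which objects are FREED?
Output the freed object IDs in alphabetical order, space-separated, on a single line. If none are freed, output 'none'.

Roots: B D F
Mark B: refs=C, marked=B
Mark D: refs=A, marked=B D
Mark F: refs=B H, marked=B D F
Mark C: refs=K, marked=B C D F
Mark A: refs=null F, marked=A B C D F
Mark H: refs=G E, marked=A B C D F H
Mark K: refs=I H, marked=A B C D F H K
Mark G: refs=C I null, marked=A B C D F G H K
Mark E: refs=G A, marked=A B C D E F G H K
Mark I: refs=C F null, marked=A B C D E F G H I K
Unmarked (collected): J

Answer: J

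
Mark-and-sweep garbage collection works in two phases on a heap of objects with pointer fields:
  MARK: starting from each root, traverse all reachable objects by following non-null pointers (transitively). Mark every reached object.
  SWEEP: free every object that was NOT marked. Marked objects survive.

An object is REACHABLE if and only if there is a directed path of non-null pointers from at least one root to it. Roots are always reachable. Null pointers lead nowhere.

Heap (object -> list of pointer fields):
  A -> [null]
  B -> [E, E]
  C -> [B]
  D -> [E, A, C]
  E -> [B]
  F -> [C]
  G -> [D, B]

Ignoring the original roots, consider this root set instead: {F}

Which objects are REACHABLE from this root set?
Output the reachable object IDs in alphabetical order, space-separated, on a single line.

Roots: F
Mark F: refs=C, marked=F
Mark C: refs=B, marked=C F
Mark B: refs=E E, marked=B C F
Mark E: refs=B, marked=B C E F
Unmarked (collected): A D G

Answer: B C E F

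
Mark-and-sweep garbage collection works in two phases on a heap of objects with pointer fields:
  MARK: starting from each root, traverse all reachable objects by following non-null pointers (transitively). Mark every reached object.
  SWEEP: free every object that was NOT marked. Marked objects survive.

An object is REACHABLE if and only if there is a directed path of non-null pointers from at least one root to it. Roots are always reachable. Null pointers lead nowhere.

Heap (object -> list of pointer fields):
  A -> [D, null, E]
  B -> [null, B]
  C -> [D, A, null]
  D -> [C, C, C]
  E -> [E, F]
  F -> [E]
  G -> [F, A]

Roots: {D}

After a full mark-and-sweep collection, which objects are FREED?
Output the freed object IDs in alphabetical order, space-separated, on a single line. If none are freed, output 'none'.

Answer: B G

Derivation:
Roots: D
Mark D: refs=C C C, marked=D
Mark C: refs=D A null, marked=C D
Mark A: refs=D null E, marked=A C D
Mark E: refs=E F, marked=A C D E
Mark F: refs=E, marked=A C D E F
Unmarked (collected): B G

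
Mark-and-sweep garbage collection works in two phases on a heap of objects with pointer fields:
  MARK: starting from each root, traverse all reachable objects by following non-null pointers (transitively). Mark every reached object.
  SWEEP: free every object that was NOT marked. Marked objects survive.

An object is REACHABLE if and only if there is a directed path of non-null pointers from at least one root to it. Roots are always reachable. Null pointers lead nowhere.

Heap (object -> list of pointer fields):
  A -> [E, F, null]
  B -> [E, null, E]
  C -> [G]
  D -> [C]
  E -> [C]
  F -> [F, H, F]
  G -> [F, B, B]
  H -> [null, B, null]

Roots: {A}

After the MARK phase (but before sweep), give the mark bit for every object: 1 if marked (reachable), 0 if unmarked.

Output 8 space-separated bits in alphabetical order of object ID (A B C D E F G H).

Roots: A
Mark A: refs=E F null, marked=A
Mark E: refs=C, marked=A E
Mark F: refs=F H F, marked=A E F
Mark C: refs=G, marked=A C E F
Mark H: refs=null B null, marked=A C E F H
Mark G: refs=F B B, marked=A C E F G H
Mark B: refs=E null E, marked=A B C E F G H
Unmarked (collected): D

Answer: 1 1 1 0 1 1 1 1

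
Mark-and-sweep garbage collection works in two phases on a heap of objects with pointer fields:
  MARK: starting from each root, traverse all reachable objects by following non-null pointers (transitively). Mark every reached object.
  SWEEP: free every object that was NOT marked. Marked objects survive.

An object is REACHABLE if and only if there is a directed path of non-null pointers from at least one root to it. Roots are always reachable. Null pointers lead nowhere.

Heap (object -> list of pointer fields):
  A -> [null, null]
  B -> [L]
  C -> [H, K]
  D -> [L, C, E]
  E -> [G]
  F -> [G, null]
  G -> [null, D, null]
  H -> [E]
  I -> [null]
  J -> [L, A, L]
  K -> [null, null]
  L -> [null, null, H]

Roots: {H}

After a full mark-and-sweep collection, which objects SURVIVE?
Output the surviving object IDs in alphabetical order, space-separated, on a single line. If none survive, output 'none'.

Answer: C D E G H K L

Derivation:
Roots: H
Mark H: refs=E, marked=H
Mark E: refs=G, marked=E H
Mark G: refs=null D null, marked=E G H
Mark D: refs=L C E, marked=D E G H
Mark L: refs=null null H, marked=D E G H L
Mark C: refs=H K, marked=C D E G H L
Mark K: refs=null null, marked=C D E G H K L
Unmarked (collected): A B F I J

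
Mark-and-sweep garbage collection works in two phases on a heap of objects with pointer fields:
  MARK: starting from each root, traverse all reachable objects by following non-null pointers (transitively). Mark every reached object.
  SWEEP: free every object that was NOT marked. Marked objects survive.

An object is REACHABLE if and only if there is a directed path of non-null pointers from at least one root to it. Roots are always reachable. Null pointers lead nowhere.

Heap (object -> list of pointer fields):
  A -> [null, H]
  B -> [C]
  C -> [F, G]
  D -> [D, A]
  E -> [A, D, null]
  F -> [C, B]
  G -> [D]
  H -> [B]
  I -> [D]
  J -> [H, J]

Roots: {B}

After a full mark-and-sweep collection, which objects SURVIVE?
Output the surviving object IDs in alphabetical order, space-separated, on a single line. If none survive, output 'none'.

Answer: A B C D F G H

Derivation:
Roots: B
Mark B: refs=C, marked=B
Mark C: refs=F G, marked=B C
Mark F: refs=C B, marked=B C F
Mark G: refs=D, marked=B C F G
Mark D: refs=D A, marked=B C D F G
Mark A: refs=null H, marked=A B C D F G
Mark H: refs=B, marked=A B C D F G H
Unmarked (collected): E I J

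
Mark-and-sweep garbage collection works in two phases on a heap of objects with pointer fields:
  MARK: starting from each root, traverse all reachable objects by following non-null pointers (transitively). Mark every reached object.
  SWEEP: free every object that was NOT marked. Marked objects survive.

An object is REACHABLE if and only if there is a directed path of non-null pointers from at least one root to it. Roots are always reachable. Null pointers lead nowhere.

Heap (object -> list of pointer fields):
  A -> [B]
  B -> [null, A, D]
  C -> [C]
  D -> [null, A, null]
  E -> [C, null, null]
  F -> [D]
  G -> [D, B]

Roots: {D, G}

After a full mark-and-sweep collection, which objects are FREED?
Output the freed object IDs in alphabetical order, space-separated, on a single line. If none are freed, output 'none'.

Answer: C E F

Derivation:
Roots: D G
Mark D: refs=null A null, marked=D
Mark G: refs=D B, marked=D G
Mark A: refs=B, marked=A D G
Mark B: refs=null A D, marked=A B D G
Unmarked (collected): C E F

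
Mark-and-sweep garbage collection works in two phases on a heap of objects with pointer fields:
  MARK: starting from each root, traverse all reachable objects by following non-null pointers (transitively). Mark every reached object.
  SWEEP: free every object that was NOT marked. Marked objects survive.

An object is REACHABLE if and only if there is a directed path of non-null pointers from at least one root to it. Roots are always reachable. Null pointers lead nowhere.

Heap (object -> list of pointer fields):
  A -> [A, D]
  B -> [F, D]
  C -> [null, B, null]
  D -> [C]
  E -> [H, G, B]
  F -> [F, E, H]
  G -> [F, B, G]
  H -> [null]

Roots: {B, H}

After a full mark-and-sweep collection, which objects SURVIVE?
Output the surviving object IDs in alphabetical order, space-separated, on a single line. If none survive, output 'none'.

Answer: B C D E F G H

Derivation:
Roots: B H
Mark B: refs=F D, marked=B
Mark H: refs=null, marked=B H
Mark F: refs=F E H, marked=B F H
Mark D: refs=C, marked=B D F H
Mark E: refs=H G B, marked=B D E F H
Mark C: refs=null B null, marked=B C D E F H
Mark G: refs=F B G, marked=B C D E F G H
Unmarked (collected): A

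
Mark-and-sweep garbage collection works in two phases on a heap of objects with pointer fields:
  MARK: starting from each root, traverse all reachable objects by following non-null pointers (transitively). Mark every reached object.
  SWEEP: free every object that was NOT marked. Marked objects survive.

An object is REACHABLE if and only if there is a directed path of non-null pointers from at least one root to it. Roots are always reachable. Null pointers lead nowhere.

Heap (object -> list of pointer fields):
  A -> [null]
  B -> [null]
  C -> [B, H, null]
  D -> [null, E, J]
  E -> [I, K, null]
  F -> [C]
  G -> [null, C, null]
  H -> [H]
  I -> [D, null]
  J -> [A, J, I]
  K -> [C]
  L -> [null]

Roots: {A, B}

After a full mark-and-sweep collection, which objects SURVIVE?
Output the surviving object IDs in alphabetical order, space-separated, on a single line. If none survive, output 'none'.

Answer: A B

Derivation:
Roots: A B
Mark A: refs=null, marked=A
Mark B: refs=null, marked=A B
Unmarked (collected): C D E F G H I J K L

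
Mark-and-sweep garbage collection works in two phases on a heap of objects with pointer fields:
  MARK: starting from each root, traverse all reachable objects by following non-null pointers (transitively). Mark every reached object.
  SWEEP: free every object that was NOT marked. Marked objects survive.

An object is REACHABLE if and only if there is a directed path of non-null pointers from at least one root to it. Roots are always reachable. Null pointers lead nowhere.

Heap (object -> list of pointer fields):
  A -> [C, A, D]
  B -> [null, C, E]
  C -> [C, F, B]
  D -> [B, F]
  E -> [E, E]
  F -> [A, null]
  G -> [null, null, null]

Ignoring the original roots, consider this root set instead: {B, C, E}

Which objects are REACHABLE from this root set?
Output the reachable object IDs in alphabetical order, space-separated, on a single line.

Roots: B C E
Mark B: refs=null C E, marked=B
Mark C: refs=C F B, marked=B C
Mark E: refs=E E, marked=B C E
Mark F: refs=A null, marked=B C E F
Mark A: refs=C A D, marked=A B C E F
Mark D: refs=B F, marked=A B C D E F
Unmarked (collected): G

Answer: A B C D E F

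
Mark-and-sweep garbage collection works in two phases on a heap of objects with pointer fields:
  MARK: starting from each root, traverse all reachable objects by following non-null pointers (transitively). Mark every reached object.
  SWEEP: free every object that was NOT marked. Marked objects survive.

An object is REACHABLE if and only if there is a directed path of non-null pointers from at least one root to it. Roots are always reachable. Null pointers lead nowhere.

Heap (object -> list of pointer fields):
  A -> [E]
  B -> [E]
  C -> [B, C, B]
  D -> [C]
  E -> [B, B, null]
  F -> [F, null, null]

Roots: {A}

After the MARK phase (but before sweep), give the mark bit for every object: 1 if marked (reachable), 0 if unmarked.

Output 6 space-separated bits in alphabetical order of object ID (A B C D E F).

Roots: A
Mark A: refs=E, marked=A
Mark E: refs=B B null, marked=A E
Mark B: refs=E, marked=A B E
Unmarked (collected): C D F

Answer: 1 1 0 0 1 0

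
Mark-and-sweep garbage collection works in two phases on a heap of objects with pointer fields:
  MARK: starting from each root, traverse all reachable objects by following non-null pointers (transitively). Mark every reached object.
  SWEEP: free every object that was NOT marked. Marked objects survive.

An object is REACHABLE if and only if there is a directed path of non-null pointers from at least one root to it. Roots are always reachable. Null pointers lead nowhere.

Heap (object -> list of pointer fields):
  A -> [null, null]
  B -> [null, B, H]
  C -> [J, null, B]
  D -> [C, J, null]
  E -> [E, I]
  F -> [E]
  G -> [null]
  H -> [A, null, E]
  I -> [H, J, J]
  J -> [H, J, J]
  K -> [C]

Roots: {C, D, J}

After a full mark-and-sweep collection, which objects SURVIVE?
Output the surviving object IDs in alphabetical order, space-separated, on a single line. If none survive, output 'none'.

Answer: A B C D E H I J

Derivation:
Roots: C D J
Mark C: refs=J null B, marked=C
Mark D: refs=C J null, marked=C D
Mark J: refs=H J J, marked=C D J
Mark B: refs=null B H, marked=B C D J
Mark H: refs=A null E, marked=B C D H J
Mark A: refs=null null, marked=A B C D H J
Mark E: refs=E I, marked=A B C D E H J
Mark I: refs=H J J, marked=A B C D E H I J
Unmarked (collected): F G K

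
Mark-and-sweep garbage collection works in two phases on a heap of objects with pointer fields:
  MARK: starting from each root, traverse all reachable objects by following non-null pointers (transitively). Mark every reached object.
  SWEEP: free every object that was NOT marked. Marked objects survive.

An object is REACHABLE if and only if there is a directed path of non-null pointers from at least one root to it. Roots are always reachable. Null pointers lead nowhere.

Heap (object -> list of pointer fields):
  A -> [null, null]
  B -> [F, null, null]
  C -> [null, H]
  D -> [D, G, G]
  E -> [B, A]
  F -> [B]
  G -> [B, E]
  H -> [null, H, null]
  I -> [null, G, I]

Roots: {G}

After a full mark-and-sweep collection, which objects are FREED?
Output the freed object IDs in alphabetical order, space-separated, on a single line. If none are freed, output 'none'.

Answer: C D H I

Derivation:
Roots: G
Mark G: refs=B E, marked=G
Mark B: refs=F null null, marked=B G
Mark E: refs=B A, marked=B E G
Mark F: refs=B, marked=B E F G
Mark A: refs=null null, marked=A B E F G
Unmarked (collected): C D H I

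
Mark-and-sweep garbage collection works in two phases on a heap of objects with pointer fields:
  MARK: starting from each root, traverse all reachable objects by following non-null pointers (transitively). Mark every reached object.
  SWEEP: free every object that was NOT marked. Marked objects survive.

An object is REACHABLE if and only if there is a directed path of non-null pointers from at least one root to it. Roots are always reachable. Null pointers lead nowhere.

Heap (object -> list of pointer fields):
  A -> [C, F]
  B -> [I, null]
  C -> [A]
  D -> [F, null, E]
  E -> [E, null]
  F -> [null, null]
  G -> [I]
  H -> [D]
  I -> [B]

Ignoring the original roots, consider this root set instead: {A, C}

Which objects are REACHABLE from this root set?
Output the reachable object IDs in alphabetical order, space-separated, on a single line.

Roots: A C
Mark A: refs=C F, marked=A
Mark C: refs=A, marked=A C
Mark F: refs=null null, marked=A C F
Unmarked (collected): B D E G H I

Answer: A C F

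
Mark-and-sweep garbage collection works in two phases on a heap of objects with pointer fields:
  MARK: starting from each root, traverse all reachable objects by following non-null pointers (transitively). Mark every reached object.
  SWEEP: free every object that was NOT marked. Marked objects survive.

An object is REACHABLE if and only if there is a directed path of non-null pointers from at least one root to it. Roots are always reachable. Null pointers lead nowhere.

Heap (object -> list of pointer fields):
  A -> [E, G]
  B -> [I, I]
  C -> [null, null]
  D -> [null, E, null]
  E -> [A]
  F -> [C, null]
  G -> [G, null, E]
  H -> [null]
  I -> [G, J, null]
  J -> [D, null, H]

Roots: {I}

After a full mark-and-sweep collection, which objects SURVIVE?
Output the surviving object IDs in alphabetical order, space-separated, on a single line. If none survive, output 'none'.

Roots: I
Mark I: refs=G J null, marked=I
Mark G: refs=G null E, marked=G I
Mark J: refs=D null H, marked=G I J
Mark E: refs=A, marked=E G I J
Mark D: refs=null E null, marked=D E G I J
Mark H: refs=null, marked=D E G H I J
Mark A: refs=E G, marked=A D E G H I J
Unmarked (collected): B C F

Answer: A D E G H I J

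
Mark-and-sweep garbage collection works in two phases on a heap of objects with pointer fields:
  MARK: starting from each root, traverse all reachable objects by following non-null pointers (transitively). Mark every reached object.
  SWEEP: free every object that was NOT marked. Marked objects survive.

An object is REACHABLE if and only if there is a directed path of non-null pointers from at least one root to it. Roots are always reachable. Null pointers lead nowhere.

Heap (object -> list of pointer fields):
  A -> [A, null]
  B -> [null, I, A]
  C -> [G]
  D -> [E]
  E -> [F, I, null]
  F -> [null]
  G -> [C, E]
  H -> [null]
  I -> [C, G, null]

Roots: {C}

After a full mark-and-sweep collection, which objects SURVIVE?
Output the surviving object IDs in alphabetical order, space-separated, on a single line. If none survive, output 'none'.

Answer: C E F G I

Derivation:
Roots: C
Mark C: refs=G, marked=C
Mark G: refs=C E, marked=C G
Mark E: refs=F I null, marked=C E G
Mark F: refs=null, marked=C E F G
Mark I: refs=C G null, marked=C E F G I
Unmarked (collected): A B D H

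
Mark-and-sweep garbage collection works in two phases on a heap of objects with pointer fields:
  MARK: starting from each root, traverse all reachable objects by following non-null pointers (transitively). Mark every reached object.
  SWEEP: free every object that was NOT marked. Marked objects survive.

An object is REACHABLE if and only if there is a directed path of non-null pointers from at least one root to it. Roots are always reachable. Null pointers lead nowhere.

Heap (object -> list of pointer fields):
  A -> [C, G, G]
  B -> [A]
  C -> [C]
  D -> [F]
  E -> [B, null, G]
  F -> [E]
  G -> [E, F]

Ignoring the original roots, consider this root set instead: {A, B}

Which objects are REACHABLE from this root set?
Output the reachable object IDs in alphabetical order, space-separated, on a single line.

Answer: A B C E F G

Derivation:
Roots: A B
Mark A: refs=C G G, marked=A
Mark B: refs=A, marked=A B
Mark C: refs=C, marked=A B C
Mark G: refs=E F, marked=A B C G
Mark E: refs=B null G, marked=A B C E G
Mark F: refs=E, marked=A B C E F G
Unmarked (collected): D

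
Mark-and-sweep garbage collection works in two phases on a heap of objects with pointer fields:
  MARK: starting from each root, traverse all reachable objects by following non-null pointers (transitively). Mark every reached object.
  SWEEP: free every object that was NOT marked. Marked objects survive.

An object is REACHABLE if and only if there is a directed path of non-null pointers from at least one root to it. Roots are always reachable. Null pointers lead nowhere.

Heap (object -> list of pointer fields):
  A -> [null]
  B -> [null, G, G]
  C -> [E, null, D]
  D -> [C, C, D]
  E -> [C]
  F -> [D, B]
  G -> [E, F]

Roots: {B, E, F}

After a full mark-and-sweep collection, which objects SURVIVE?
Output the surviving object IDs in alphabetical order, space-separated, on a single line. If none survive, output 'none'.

Roots: B E F
Mark B: refs=null G G, marked=B
Mark E: refs=C, marked=B E
Mark F: refs=D B, marked=B E F
Mark G: refs=E F, marked=B E F G
Mark C: refs=E null D, marked=B C E F G
Mark D: refs=C C D, marked=B C D E F G
Unmarked (collected): A

Answer: B C D E F G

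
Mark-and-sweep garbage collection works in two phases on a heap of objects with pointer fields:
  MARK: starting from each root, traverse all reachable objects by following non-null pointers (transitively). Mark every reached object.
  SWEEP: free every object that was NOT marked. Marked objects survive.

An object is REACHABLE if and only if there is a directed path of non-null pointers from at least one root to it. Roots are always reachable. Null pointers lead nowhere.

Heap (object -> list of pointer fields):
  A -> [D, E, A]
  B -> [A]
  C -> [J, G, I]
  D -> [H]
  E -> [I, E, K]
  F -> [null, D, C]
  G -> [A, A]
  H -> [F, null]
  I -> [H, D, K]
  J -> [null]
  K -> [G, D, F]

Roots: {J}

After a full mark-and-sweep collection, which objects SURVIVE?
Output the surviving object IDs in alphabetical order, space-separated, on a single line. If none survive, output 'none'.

Answer: J

Derivation:
Roots: J
Mark J: refs=null, marked=J
Unmarked (collected): A B C D E F G H I K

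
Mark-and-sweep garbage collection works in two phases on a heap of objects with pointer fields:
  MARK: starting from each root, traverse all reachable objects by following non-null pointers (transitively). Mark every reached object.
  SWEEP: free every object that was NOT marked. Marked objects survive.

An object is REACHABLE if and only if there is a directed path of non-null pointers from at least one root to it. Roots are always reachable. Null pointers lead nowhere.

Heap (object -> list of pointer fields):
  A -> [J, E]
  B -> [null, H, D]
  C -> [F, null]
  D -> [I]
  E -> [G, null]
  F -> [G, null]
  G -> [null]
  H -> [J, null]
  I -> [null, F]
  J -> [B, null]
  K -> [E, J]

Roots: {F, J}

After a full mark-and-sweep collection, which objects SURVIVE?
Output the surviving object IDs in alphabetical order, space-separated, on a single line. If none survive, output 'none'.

Answer: B D F G H I J

Derivation:
Roots: F J
Mark F: refs=G null, marked=F
Mark J: refs=B null, marked=F J
Mark G: refs=null, marked=F G J
Mark B: refs=null H D, marked=B F G J
Mark H: refs=J null, marked=B F G H J
Mark D: refs=I, marked=B D F G H J
Mark I: refs=null F, marked=B D F G H I J
Unmarked (collected): A C E K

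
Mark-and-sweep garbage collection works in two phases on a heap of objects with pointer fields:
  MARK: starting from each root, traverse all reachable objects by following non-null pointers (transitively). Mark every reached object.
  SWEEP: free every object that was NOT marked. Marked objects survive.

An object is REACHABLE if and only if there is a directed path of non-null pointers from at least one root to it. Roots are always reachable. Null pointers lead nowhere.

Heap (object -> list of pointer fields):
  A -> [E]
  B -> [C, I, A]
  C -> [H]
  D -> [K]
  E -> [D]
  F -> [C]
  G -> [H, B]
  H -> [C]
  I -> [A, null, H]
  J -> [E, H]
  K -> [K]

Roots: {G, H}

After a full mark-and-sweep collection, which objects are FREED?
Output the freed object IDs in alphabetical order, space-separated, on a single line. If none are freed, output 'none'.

Roots: G H
Mark G: refs=H B, marked=G
Mark H: refs=C, marked=G H
Mark B: refs=C I A, marked=B G H
Mark C: refs=H, marked=B C G H
Mark I: refs=A null H, marked=B C G H I
Mark A: refs=E, marked=A B C G H I
Mark E: refs=D, marked=A B C E G H I
Mark D: refs=K, marked=A B C D E G H I
Mark K: refs=K, marked=A B C D E G H I K
Unmarked (collected): F J

Answer: F J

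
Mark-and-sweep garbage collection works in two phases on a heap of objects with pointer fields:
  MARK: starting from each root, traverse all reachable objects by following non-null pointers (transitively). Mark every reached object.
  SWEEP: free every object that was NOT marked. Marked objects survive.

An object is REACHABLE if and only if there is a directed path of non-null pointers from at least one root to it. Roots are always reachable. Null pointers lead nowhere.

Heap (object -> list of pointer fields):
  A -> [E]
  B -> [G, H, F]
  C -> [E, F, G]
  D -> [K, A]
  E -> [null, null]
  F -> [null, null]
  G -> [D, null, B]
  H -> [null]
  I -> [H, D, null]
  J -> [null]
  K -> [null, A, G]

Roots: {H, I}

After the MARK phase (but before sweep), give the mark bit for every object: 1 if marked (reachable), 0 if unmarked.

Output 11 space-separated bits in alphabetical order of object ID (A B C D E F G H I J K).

Roots: H I
Mark H: refs=null, marked=H
Mark I: refs=H D null, marked=H I
Mark D: refs=K A, marked=D H I
Mark K: refs=null A G, marked=D H I K
Mark A: refs=E, marked=A D H I K
Mark G: refs=D null B, marked=A D G H I K
Mark E: refs=null null, marked=A D E G H I K
Mark B: refs=G H F, marked=A B D E G H I K
Mark F: refs=null null, marked=A B D E F G H I K
Unmarked (collected): C J

Answer: 1 1 0 1 1 1 1 1 1 0 1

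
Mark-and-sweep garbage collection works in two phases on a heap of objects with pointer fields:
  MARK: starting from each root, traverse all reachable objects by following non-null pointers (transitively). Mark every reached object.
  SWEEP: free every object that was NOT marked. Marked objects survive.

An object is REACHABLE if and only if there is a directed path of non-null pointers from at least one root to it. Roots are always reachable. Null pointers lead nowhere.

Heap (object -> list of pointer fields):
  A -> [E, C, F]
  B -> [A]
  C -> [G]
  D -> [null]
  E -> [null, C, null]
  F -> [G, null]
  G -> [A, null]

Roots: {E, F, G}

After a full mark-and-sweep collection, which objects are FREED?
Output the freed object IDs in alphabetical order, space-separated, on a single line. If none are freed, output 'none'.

Answer: B D

Derivation:
Roots: E F G
Mark E: refs=null C null, marked=E
Mark F: refs=G null, marked=E F
Mark G: refs=A null, marked=E F G
Mark C: refs=G, marked=C E F G
Mark A: refs=E C F, marked=A C E F G
Unmarked (collected): B D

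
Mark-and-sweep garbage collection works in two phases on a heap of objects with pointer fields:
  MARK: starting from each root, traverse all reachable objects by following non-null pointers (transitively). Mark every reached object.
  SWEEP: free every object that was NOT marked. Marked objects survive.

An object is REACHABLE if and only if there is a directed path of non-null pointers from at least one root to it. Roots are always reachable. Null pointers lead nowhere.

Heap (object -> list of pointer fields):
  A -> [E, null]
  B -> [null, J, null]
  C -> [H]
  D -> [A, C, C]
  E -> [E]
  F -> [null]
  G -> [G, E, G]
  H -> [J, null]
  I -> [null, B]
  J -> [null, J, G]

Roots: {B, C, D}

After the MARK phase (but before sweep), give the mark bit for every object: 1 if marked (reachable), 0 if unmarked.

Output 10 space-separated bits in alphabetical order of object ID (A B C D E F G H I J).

Answer: 1 1 1 1 1 0 1 1 0 1

Derivation:
Roots: B C D
Mark B: refs=null J null, marked=B
Mark C: refs=H, marked=B C
Mark D: refs=A C C, marked=B C D
Mark J: refs=null J G, marked=B C D J
Mark H: refs=J null, marked=B C D H J
Mark A: refs=E null, marked=A B C D H J
Mark G: refs=G E G, marked=A B C D G H J
Mark E: refs=E, marked=A B C D E G H J
Unmarked (collected): F I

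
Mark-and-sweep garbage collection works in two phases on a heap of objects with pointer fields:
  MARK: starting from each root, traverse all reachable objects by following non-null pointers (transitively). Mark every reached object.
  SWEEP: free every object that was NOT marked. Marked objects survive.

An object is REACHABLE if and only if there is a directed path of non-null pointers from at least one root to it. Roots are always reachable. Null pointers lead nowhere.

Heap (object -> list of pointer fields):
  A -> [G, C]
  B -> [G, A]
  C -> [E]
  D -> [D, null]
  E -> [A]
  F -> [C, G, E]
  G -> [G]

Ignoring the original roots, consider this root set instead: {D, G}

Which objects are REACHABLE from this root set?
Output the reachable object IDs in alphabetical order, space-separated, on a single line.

Answer: D G

Derivation:
Roots: D G
Mark D: refs=D null, marked=D
Mark G: refs=G, marked=D G
Unmarked (collected): A B C E F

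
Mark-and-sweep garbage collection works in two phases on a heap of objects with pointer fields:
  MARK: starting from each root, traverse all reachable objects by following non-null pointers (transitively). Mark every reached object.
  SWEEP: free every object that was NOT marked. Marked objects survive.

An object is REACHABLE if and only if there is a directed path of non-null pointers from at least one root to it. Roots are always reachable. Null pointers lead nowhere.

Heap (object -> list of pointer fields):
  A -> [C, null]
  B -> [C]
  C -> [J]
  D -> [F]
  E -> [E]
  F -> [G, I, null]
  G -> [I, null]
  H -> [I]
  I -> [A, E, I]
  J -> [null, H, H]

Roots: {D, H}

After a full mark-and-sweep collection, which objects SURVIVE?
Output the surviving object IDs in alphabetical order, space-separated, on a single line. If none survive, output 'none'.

Answer: A C D E F G H I J

Derivation:
Roots: D H
Mark D: refs=F, marked=D
Mark H: refs=I, marked=D H
Mark F: refs=G I null, marked=D F H
Mark I: refs=A E I, marked=D F H I
Mark G: refs=I null, marked=D F G H I
Mark A: refs=C null, marked=A D F G H I
Mark E: refs=E, marked=A D E F G H I
Mark C: refs=J, marked=A C D E F G H I
Mark J: refs=null H H, marked=A C D E F G H I J
Unmarked (collected): B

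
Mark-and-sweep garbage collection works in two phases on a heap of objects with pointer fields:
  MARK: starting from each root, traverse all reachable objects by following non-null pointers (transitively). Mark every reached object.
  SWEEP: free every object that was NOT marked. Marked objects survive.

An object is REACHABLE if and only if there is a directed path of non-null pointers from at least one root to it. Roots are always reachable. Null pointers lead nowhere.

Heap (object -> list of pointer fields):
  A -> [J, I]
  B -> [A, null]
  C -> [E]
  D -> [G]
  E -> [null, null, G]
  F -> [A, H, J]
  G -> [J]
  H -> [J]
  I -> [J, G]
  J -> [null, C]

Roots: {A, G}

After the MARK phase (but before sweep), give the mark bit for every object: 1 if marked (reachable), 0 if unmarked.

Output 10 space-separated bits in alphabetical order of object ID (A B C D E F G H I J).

Roots: A G
Mark A: refs=J I, marked=A
Mark G: refs=J, marked=A G
Mark J: refs=null C, marked=A G J
Mark I: refs=J G, marked=A G I J
Mark C: refs=E, marked=A C G I J
Mark E: refs=null null G, marked=A C E G I J
Unmarked (collected): B D F H

Answer: 1 0 1 0 1 0 1 0 1 1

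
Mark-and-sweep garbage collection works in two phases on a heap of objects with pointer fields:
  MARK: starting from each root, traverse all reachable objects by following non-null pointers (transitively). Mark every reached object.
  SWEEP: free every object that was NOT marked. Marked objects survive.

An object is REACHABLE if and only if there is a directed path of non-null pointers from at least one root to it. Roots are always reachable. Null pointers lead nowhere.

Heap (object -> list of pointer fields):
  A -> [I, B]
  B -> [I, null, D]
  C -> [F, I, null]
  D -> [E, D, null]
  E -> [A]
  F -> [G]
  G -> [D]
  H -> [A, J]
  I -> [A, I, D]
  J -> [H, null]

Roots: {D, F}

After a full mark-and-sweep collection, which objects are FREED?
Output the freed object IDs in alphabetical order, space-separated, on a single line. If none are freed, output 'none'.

Roots: D F
Mark D: refs=E D null, marked=D
Mark F: refs=G, marked=D F
Mark E: refs=A, marked=D E F
Mark G: refs=D, marked=D E F G
Mark A: refs=I B, marked=A D E F G
Mark I: refs=A I D, marked=A D E F G I
Mark B: refs=I null D, marked=A B D E F G I
Unmarked (collected): C H J

Answer: C H J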